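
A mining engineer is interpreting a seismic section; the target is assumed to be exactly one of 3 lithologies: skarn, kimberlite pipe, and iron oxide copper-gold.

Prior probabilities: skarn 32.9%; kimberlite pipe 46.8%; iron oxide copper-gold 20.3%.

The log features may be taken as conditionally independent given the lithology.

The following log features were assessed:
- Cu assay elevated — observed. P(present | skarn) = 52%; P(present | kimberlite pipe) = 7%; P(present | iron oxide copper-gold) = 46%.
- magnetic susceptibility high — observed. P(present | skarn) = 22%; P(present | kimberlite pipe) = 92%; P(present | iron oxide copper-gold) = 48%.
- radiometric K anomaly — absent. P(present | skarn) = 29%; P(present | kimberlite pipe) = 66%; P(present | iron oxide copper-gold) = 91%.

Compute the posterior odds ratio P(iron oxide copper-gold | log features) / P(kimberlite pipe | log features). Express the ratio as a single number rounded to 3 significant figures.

Posterior odds equal prior odds times the likelihood ratio; only the two competing hypotheses matter (using 1 − P(present | H) for each absent log feature).
  iron oxide copper-gold: 0.203 × 0.46 × 0.48 × (1 − 0.91) = 0.004034
  kimberlite pipe: 0.468 × 0.07 × 0.92 × (1 − 0.66) = 0.010247
Odds(iron oxide copper-gold : kimberlite pipe) = 0.004034 / 0.010247 ≈ 0.394.

0.394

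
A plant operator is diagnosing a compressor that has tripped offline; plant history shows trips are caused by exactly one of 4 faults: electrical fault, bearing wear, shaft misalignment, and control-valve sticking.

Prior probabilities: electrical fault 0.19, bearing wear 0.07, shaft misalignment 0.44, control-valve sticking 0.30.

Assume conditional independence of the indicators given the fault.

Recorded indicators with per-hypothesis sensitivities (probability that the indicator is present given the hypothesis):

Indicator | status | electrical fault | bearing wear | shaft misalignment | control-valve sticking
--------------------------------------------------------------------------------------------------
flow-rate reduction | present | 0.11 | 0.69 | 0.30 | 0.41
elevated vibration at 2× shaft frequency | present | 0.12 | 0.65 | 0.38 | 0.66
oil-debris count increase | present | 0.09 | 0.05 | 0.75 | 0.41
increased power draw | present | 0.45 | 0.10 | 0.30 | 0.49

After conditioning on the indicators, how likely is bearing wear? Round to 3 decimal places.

Multiply each prior by the joint likelihood of the indicator pattern:
  electrical fault: 0.19 × 0.11 × 0.12 × 0.09 × 0.45 = 0.00010157
  bearing wear: 0.07 × 0.69 × 0.65 × 0.05 × 0.10 = 0.00015698
  shaft misalignment: 0.44 × 0.30 × 0.38 × 0.75 × 0.30 = 0.011286
  control-valve sticking: 0.30 × 0.41 × 0.66 × 0.41 × 0.49 = 0.016309
The unnormalized weights sum to 0.027854.
P(bearing wear | evidence) = 0.00015698 / 0.027854 ≈ 0.006.

0.006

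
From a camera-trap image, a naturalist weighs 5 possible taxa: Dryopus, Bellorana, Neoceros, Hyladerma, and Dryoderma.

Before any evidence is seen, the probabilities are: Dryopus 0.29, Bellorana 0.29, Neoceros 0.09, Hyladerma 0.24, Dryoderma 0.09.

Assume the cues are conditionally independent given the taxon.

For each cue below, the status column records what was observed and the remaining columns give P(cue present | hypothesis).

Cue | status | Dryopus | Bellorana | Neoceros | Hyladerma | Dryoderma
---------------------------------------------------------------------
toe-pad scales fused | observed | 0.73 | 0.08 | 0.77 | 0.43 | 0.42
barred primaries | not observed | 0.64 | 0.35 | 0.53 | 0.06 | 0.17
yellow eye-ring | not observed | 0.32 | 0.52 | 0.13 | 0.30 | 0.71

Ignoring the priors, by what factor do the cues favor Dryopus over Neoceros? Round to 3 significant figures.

0.568

Joint likelihood of the cue pattern under each hypothesis (using 1 − P(present | H) for each absent cue):
  Dryopus: 0.73 × (1 − 0.64) × (1 − 0.32) = 0.1787
  Neoceros: 0.77 × (1 − 0.53) × (1 − 0.13) = 0.31485
Bayes factor = 0.1787 / 0.31485 ≈ 0.568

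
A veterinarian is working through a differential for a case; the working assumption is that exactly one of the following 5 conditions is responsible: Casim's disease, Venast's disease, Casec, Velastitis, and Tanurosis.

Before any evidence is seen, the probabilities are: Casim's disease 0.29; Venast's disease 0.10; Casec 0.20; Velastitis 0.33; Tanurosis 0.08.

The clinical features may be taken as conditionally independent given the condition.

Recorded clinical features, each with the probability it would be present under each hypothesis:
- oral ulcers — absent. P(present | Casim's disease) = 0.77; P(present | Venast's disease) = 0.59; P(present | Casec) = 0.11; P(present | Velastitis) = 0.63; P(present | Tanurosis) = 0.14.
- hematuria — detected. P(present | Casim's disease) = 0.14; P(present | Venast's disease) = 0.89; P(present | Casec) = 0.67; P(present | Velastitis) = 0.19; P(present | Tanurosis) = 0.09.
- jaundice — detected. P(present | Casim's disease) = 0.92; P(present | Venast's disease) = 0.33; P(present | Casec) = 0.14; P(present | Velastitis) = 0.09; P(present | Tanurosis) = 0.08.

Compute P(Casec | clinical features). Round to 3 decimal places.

0.418

Multiply each prior by the joint likelihood of the clinical feature pattern (using 1 − P(present | H) for each absent clinical feature):
  Casim's disease: 0.29 × (1 − 0.77) × 0.14 × 0.92 = 0.008591
  Venast's disease: 0.10 × (1 − 0.59) × 0.89 × 0.33 = 0.012042
  Casec: 0.20 × (1 − 0.11) × 0.67 × 0.14 = 0.016696
  Velastitis: 0.33 × (1 − 0.63) × 0.19 × 0.09 = 0.0020879
  Tanurosis: 0.08 × (1 − 0.14) × 0.09 × 0.08 = 0.00049536
Marginal likelihood of the evidence = 0.039912.
P(Casec | evidence) = 0.016696 / 0.039912 ≈ 0.418.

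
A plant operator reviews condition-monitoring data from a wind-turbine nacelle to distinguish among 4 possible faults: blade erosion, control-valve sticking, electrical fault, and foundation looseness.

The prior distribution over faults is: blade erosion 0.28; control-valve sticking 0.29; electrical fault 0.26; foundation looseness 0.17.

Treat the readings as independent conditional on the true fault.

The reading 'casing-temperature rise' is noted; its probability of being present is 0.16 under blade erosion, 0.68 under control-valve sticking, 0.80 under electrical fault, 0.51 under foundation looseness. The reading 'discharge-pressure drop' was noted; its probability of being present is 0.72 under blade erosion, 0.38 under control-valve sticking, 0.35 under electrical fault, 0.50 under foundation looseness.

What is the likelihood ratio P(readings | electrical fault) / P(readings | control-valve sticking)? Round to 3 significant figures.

1.08

Joint likelihood of the reading pattern under each hypothesis:
  electrical fault: 0.80 × 0.35 = 0.28
  control-valve sticking: 0.68 × 0.38 = 0.2584
Bayes factor = 0.28 / 0.2584 ≈ 1.08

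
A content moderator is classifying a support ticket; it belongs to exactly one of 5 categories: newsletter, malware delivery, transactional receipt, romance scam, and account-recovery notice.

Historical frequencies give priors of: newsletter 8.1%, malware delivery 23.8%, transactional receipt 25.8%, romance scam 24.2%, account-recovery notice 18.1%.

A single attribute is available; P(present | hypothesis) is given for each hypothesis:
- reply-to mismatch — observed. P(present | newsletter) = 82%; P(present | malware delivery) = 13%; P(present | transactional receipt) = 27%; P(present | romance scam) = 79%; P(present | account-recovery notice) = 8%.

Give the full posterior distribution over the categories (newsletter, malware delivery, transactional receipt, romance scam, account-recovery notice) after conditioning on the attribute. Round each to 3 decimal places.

0.178, 0.083, 0.187, 0.513, 0.039

For each hypothesis, the unnormalized posterior weight is prior × likelihood:
  newsletter: 0.081 × 0.82 = 0.06642
  malware delivery: 0.238 × 0.13 = 0.03094
  transactional receipt: 0.258 × 0.27 = 0.06966
  romance scam: 0.242 × 0.79 = 0.19118
  account-recovery notice: 0.181 × 0.08 = 0.01448
Marginal likelihood of the evidence = 0.37268.
P(newsletter | evidence) = 0.06642 / 0.37268 ≈ 0.178
P(malware delivery | evidence) = 0.03094 / 0.37268 ≈ 0.083
P(transactional receipt | evidence) = 0.06966 / 0.37268 ≈ 0.187
P(romance scam | evidence) = 0.19118 / 0.37268 ≈ 0.513
P(account-recovery notice | evidence) = 0.01448 / 0.37268 ≈ 0.039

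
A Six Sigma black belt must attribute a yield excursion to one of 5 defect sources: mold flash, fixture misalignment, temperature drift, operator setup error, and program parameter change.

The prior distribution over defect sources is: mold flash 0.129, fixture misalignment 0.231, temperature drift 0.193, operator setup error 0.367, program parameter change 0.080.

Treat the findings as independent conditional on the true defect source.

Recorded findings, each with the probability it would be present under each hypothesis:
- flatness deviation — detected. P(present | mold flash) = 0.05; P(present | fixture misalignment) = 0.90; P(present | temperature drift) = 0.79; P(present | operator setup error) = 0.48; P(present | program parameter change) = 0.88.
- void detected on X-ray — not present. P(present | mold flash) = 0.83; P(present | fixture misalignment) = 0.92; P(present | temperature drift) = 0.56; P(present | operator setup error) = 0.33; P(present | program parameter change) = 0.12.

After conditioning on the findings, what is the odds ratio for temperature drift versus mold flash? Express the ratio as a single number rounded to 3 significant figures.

61.2

Posterior odds equal prior odds times the likelihood ratio; only the two competing hypotheses matter (using 1 − P(present | H) for each absent finding).
  temperature drift: 0.193 × 0.79 × (1 − 0.56) = 0.067087
  mold flash: 0.129 × 0.05 × (1 − 0.83) = 0.0010965
Odds(temperature drift : mold flash) = 0.067087 / 0.0010965 ≈ 61.2.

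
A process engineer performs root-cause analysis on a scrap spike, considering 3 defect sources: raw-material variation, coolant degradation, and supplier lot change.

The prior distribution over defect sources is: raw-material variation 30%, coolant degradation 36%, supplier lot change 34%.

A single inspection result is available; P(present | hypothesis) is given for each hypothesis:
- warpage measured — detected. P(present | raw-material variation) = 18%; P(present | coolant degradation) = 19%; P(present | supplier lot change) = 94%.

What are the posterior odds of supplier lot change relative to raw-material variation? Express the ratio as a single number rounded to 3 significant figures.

Posterior odds equal prior odds times the likelihood ratio; only the two competing hypotheses matter.
  supplier lot change: 0.34 × 0.94 = 0.3196
  raw-material variation: 0.30 × 0.18 = 0.054
Odds(supplier lot change : raw-material variation) = 0.3196 / 0.054 ≈ 5.92.

5.92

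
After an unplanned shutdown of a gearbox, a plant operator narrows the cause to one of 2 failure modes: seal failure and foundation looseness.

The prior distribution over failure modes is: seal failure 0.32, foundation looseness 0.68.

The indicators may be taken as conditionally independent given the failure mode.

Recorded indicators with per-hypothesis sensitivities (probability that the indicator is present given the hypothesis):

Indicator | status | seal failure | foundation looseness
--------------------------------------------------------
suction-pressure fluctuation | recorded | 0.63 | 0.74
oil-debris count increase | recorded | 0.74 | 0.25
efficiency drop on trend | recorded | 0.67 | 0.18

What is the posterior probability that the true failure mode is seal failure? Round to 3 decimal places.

0.815

Multiply each prior by the joint likelihood of the indicator pattern:
  seal failure: 0.32 × 0.63 × 0.74 × 0.67 = 0.099953
  foundation looseness: 0.68 × 0.74 × 0.25 × 0.18 = 0.022644
The unnormalized weights sum to 0.1226.
P(seal failure | evidence) = 0.099953 / 0.1226 ≈ 0.815.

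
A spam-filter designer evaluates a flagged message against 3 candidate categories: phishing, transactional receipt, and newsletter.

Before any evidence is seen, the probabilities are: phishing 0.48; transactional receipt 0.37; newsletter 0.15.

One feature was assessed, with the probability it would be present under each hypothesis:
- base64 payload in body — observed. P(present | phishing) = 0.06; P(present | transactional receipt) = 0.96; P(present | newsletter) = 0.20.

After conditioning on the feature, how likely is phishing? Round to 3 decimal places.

0.070

For each hypothesis, the unnormalized posterior weight is prior × likelihood:
  phishing: 0.48 × 0.06 = 0.0288
  transactional receipt: 0.37 × 0.96 = 0.3552
  newsletter: 0.15 × 0.20 = 0.03
The unnormalized weights sum to 0.414.
P(phishing | evidence) = 0.0288 / 0.414 ≈ 0.070.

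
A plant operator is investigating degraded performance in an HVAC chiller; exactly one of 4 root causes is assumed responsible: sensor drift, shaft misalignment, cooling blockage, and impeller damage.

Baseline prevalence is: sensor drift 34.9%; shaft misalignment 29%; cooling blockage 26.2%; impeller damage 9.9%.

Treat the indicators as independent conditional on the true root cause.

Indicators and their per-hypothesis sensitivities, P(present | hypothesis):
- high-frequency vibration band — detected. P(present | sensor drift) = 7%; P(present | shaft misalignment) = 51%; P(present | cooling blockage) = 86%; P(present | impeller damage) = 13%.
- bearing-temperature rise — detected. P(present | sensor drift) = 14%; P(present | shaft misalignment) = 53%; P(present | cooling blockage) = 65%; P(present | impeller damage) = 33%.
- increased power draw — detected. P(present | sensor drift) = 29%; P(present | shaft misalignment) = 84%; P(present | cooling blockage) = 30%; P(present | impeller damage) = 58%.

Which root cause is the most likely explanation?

Multiply each prior by the joint likelihood of the indicator pattern:
  sensor drift: 0.349 × 0.07 × 0.14 × 0.29 = 0.00099186
  shaft misalignment: 0.290 × 0.51 × 0.53 × 0.84 = 0.065845
  cooling blockage: 0.262 × 0.86 × 0.65 × 0.30 = 0.043937
  impeller damage: 0.099 × 0.13 × 0.33 × 0.58 = 0.0024633
The unnormalized weights sum to 0.11324.
P(sensor drift | evidence) ≈ 0.00099186 / 0.11324 ≈ 0.009
P(shaft misalignment | evidence) ≈ 0.065845 / 0.11324 ≈ 0.581
P(cooling blockage | evidence) ≈ 0.043937 / 0.11324 ≈ 0.388
P(impeller damage | evidence) ≈ 0.0024633 / 0.11324 ≈ 0.022
The largest is 0.581, so shaft misalignment is most probable.

shaft misalignment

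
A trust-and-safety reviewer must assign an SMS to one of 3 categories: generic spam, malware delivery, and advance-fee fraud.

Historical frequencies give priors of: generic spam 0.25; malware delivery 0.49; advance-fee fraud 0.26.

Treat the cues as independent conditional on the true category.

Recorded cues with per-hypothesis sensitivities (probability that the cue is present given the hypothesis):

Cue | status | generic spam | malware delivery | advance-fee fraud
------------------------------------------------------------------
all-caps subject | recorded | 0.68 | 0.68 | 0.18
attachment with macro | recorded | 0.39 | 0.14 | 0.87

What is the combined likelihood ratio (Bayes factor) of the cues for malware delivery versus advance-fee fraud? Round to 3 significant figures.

0.608

The Bayes factor is the ratio of the joint likelihoods of the cue pattern under the two hypotheses.
  malware delivery: 0.68 × 0.14 = 0.0952
  advance-fee fraud: 0.18 × 0.87 = 0.1566
Bayes factor = 0.0952 / 0.1566 ≈ 0.608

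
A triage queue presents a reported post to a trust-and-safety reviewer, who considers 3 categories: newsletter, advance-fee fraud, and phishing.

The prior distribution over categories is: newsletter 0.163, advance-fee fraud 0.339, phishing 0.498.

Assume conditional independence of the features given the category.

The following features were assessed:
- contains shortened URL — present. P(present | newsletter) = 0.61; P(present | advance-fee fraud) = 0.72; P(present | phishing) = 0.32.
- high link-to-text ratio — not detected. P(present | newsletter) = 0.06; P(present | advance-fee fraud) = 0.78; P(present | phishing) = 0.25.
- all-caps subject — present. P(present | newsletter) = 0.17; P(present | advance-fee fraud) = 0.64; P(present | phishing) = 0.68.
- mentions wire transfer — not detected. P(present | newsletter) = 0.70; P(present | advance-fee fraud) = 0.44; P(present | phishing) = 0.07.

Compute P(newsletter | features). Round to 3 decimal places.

0.048

By Bayes' rule with conditional independence, the unnormalized weight for each hypothesis is prior × ∏ likelihoods (using 1 − P(present | H) for each absent feature):
  newsletter: 0.163 × 0.61 × (1 − 0.06) × 0.17 × (1 − 0.70) = 0.0047667
  advance-fee fraud: 0.339 × 0.72 × (1 − 0.78) × 0.64 × (1 − 0.44) = 0.019245
  phishing: 0.498 × 0.32 × (1 − 0.25) × 0.68 × (1 − 0.07) = 0.075584
The unnormalized weights sum to 0.099596.
P(newsletter | evidence) = 0.0047667 / 0.099596 ≈ 0.048.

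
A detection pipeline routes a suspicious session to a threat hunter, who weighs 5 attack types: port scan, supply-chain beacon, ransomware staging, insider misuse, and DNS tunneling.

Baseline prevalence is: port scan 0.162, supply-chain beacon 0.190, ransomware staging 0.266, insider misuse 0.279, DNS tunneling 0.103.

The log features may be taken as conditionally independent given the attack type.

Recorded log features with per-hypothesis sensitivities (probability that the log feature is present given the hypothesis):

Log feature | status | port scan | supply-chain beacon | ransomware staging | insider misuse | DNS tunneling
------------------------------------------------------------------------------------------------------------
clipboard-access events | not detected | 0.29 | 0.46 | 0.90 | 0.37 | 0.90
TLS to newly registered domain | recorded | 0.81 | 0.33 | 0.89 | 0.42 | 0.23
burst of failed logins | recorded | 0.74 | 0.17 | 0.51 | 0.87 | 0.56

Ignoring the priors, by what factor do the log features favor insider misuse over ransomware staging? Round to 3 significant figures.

The Bayes factor is the ratio of the joint likelihoods of the log feature pattern under the two hypotheses (using 1 − P(present | H) for each absent log feature).
  insider misuse: (1 − 0.37) × 0.42 × 0.87 = 0.2302
  ransomware staging: (1 − 0.90) × 0.89 × 0.51 = 0.04539
Bayes factor = 0.2302 / 0.04539 ≈ 5.07

5.07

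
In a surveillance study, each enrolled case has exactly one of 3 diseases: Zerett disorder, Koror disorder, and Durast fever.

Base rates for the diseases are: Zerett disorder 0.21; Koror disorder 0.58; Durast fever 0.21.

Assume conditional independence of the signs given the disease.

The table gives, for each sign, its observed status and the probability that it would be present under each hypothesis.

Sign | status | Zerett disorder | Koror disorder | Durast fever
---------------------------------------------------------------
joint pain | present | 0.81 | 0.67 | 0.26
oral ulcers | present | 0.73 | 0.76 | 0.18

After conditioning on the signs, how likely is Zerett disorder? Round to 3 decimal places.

0.289

Multiply each prior by the joint likelihood of the sign pattern:
  Zerett disorder: 0.21 × 0.81 × 0.73 = 0.12417
  Koror disorder: 0.58 × 0.67 × 0.76 = 0.29534
  Durast fever: 0.21 × 0.26 × 0.18 = 0.009828
The unnormalized weights sum to 0.42934.
P(Zerett disorder | evidence) = 0.12417 / 0.42934 ≈ 0.289.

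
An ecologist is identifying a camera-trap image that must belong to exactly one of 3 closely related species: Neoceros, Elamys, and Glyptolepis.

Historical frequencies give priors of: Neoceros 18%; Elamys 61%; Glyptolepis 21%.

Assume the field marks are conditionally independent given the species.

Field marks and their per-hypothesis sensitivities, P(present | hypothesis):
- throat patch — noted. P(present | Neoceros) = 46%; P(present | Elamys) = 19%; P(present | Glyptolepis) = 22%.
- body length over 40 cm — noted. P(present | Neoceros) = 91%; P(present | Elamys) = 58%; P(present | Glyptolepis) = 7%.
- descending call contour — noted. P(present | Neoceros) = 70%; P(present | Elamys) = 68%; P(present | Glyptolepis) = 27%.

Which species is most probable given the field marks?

For each hypothesis, the unnormalized posterior weight is prior × product of the field mark likelihoods:
  Neoceros: 0.18 × 0.46 × 0.91 × 0.70 = 0.052744
  Elamys: 0.61 × 0.19 × 0.58 × 0.68 = 0.045711
  Glyptolepis: 0.21 × 0.22 × 0.07 × 0.27 = 0.00087318
Marginal likelihood of the evidence = 0.099328.
P(Neoceros | evidence) ≈ 0.052744 / 0.099328 ≈ 0.531
P(Elamys | evidence) ≈ 0.045711 / 0.099328 ≈ 0.460
P(Glyptolepis | evidence) ≈ 0.00087318 / 0.099328 ≈ 0.009
The largest is 0.531, so Neoceros is most probable.

Neoceros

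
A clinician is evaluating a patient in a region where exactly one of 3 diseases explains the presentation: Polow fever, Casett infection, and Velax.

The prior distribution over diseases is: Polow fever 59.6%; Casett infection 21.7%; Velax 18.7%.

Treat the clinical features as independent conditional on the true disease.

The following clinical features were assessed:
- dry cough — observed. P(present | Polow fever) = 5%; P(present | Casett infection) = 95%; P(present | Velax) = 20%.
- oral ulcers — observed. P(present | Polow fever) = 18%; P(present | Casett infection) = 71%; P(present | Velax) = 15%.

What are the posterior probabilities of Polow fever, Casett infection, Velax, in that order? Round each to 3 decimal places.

0.034, 0.930, 0.036

Multiply each prior by the joint likelihood of the clinical feature pattern:
  Polow fever: 0.596 × 0.05 × 0.18 = 0.005364
  Casett infection: 0.217 × 0.95 × 0.71 = 0.14637
  Velax: 0.187 × 0.20 × 0.15 = 0.00561
The unnormalized weights sum to 0.15734.
P(Polow fever | evidence) = 0.005364 / 0.15734 ≈ 0.034
P(Casett infection | evidence) = 0.14637 / 0.15734 ≈ 0.930
P(Velax | evidence) = 0.00561 / 0.15734 ≈ 0.036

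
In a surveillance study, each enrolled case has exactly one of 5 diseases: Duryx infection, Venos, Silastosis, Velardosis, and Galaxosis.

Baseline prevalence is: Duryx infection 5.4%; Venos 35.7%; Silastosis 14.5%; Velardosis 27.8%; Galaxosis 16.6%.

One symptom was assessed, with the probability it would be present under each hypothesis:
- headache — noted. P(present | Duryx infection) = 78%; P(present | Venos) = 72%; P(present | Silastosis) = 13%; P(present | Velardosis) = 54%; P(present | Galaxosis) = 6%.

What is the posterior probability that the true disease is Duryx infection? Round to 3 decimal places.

0.088

For each hypothesis, the unnormalized posterior weight is prior × likelihood:
  Duryx infection: 0.054 × 0.78 = 0.04212
  Venos: 0.357 × 0.72 = 0.25704
  Silastosis: 0.145 × 0.13 = 0.01885
  Velardosis: 0.278 × 0.54 = 0.15012
  Galaxosis: 0.166 × 0.06 = 0.00996
Normalizing constant Z = 0.04212 + 0.25704 + 0.01885 + 0.15012 + 0.00996 = 0.47809.
P(Duryx infection | evidence) = 0.04212 / 0.47809 ≈ 0.088.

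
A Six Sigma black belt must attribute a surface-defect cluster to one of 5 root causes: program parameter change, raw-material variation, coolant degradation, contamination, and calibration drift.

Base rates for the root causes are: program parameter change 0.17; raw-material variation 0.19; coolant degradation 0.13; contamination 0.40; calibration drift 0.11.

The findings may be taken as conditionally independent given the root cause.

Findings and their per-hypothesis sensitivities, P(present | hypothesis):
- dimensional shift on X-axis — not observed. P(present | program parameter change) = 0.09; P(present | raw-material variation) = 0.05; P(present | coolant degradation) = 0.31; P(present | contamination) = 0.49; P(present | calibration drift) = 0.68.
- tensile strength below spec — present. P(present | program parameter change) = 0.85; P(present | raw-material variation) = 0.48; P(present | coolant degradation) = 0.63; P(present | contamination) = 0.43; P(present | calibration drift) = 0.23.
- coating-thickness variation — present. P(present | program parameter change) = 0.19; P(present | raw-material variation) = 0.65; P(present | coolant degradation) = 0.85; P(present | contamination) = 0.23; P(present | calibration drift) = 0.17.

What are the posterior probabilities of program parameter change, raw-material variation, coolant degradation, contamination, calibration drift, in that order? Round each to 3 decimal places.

0.166, 0.373, 0.318, 0.134, 0.009

Multiply each prior by the joint likelihood of the evidence pattern (using 1 − P(present | H) for each absent finding):
  program parameter change: 0.17 × (1 − 0.09) × 0.85 × 0.19 = 0.024984
  raw-material variation: 0.19 × (1 − 0.05) × 0.48 × 0.65 = 0.056316
  coolant degradation: 0.13 × (1 − 0.31) × 0.63 × 0.85 = 0.048034
  contamination: 0.40 × (1 − 0.49) × 0.43 × 0.23 = 0.020176
  calibration drift: 0.11 × (1 − 0.68) × 0.23 × 0.17 = 0.0013763
Normalizing constant Z = 0.024984 + 0.056316 + 0.048034 + 0.020176 + 0.0013763 = 0.15089.
P(program parameter change | evidence) = 0.024984 / 0.15089 ≈ 0.166
P(raw-material variation | evidence) = 0.056316 / 0.15089 ≈ 0.373
P(coolant degradation | evidence) = 0.048034 / 0.15089 ≈ 0.318
P(contamination | evidence) = 0.020176 / 0.15089 ≈ 0.134
P(calibration drift | evidence) = 0.0013763 / 0.15089 ≈ 0.009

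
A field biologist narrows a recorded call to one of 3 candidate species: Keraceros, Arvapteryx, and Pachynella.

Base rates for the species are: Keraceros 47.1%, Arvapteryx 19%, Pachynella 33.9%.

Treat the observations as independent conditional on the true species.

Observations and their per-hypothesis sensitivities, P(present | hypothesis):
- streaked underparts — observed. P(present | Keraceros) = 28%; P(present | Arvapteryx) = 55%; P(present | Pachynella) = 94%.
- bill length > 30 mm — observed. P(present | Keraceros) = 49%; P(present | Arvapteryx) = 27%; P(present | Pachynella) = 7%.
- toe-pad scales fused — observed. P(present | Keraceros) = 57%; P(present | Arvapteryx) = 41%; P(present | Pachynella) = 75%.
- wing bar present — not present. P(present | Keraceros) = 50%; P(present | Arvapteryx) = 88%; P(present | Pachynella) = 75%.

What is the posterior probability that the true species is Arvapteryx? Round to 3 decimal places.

0.058

Multiply each prior by the joint likelihood of the evidence pattern (using 1 − P(present | H) for each absent observation):
  Keraceros: 0.471 × 0.28 × 0.49 × 0.57 × (1 − 0.50) = 0.018417
  Arvapteryx: 0.190 × 0.55 × 0.27 × 0.41 × (1 − 0.88) = 0.0013882
  Pachynella: 0.339 × 0.94 × 0.07 × 0.75 × (1 − 0.75) = 0.0041824
Normalizing constant Z = 0.018417 + 0.0013882 + 0.0041824 = 0.023988.
P(Arvapteryx | evidence) = 0.0013882 / 0.023988 ≈ 0.058.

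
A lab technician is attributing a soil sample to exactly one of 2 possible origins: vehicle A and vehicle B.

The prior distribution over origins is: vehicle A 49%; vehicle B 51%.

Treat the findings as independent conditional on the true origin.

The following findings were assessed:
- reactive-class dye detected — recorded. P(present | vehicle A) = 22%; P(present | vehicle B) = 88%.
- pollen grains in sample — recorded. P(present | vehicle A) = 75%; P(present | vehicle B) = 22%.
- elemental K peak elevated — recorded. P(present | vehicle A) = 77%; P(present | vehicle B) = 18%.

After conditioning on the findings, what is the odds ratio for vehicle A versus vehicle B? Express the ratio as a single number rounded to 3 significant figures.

3.50

The normalizing constant cancels in an odds ratio, so compute prior × likelihood for the two hypotheses only:
  vehicle A: 0.49 × 0.22 × 0.75 × 0.77 = 0.062254
  vehicle B: 0.51 × 0.88 × 0.22 × 0.18 = 0.017772
Odds(vehicle A : vehicle B) = 0.062254 / 0.017772 ≈ 3.50.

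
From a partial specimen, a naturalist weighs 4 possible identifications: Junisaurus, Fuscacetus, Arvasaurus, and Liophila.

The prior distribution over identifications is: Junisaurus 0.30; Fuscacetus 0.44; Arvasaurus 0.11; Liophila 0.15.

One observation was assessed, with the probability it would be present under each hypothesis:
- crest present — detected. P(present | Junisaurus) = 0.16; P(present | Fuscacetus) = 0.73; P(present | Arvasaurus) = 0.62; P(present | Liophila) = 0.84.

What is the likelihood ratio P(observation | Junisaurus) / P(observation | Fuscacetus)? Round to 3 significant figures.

0.219

Likelihood of this observation under each hypothesis:
  Junisaurus: 0.16
  Fuscacetus: 0.73
Bayes factor = 0.16 / 0.73 ≈ 0.219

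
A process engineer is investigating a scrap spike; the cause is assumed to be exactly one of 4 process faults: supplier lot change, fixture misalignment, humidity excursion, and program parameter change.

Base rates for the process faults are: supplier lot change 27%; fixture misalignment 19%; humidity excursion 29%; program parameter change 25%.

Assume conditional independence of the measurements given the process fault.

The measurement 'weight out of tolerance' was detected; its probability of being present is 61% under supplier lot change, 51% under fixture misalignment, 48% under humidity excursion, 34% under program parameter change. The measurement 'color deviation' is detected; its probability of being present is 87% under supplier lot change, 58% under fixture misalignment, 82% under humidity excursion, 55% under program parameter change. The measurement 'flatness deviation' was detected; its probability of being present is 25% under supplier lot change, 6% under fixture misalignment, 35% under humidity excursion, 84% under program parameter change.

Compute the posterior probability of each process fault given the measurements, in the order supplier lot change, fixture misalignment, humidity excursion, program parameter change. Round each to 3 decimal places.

0.303, 0.028, 0.337, 0.332

Multiply each prior by the joint likelihood of the measurement pattern:
  supplier lot change: 0.27 × 0.61 × 0.87 × 0.25 = 0.035822
  fixture misalignment: 0.19 × 0.51 × 0.58 × 0.06 = 0.0033721
  humidity excursion: 0.29 × 0.48 × 0.82 × 0.35 = 0.03995
  program parameter change: 0.25 × 0.34 × 0.55 × 0.84 = 0.03927
The unnormalized weights sum to 0.11841.
P(supplier lot change | evidence) = 0.035822 / 0.11841 ≈ 0.303
P(fixture misalignment | evidence) = 0.0033721 / 0.11841 ≈ 0.028
P(humidity excursion | evidence) = 0.03995 / 0.11841 ≈ 0.337
P(program parameter change | evidence) = 0.03927 / 0.11841 ≈ 0.332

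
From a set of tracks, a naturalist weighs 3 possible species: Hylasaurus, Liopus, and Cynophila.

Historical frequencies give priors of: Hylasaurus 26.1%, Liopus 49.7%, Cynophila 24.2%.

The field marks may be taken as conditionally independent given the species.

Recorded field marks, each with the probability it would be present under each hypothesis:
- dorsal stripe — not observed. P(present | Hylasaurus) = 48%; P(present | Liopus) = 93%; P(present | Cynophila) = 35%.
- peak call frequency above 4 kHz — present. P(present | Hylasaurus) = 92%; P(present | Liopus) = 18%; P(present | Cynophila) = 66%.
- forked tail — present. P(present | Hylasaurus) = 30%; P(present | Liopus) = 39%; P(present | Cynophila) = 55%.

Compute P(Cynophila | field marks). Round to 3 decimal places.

Multiply each prior by the joint likelihood of the field mark pattern (using 1 − P(present | H) for each absent field mark):
  Hylasaurus: 0.261 × (1 − 0.48) × 0.92 × 0.30 = 0.037459
  Liopus: 0.497 × (1 − 0.93) × 0.18 × 0.39 = 0.0024423
  Cynophila: 0.242 × (1 − 0.35) × 0.66 × 0.55 = 0.0571
Marginal likelihood of the evidence = 0.097001.
P(Cynophila | evidence) = 0.0571 / 0.097001 ≈ 0.589.

0.589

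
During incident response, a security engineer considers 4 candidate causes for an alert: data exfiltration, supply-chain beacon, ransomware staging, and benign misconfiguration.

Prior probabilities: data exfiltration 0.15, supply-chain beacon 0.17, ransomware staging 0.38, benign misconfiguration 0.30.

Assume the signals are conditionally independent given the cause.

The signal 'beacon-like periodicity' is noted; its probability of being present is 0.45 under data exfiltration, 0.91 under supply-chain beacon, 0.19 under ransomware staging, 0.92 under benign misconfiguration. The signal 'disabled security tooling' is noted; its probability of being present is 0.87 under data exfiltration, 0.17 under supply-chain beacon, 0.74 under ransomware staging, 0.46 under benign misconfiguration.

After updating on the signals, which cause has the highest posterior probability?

benign misconfiguration

Multiply each prior by the joint likelihood of the signal pattern:
  data exfiltration: 0.15 × 0.45 × 0.87 = 0.058725
  supply-chain beacon: 0.17 × 0.91 × 0.17 = 0.026299
  ransomware staging: 0.38 × 0.19 × 0.74 = 0.053428
  benign misconfiguration: 0.30 × 0.92 × 0.46 = 0.12696
Normalizing constant Z = 0.058725 + 0.026299 + 0.053428 + 0.12696 = 0.26541.
P(data exfiltration | evidence) ≈ 0.058725 / 0.26541 ≈ 0.221
P(supply-chain beacon | evidence) ≈ 0.026299 / 0.26541 ≈ 0.099
P(ransomware staging | evidence) ≈ 0.053428 / 0.26541 ≈ 0.201
P(benign misconfiguration | evidence) ≈ 0.12696 / 0.26541 ≈ 0.478
The largest is 0.478, so benign misconfiguration is most probable.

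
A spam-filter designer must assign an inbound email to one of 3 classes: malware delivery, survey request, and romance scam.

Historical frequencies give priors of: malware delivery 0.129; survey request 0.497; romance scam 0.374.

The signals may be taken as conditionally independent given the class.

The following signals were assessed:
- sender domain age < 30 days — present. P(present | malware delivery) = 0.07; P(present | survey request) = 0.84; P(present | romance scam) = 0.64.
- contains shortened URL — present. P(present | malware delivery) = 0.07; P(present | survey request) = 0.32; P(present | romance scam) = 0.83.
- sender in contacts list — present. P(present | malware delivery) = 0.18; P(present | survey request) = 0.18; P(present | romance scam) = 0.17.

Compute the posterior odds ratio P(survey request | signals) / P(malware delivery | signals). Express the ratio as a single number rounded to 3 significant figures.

Posterior odds equal prior odds times the likelihood ratio; only the two competing hypotheses matter.
  survey request: 0.497 × 0.84 × 0.32 × 0.18 = 0.024047
  malware delivery: 0.129 × 0.07 × 0.07 × 0.18 = 0.00011378
Odds(survey request : malware delivery) = 0.024047 / 0.00011378 ≈ 211.

211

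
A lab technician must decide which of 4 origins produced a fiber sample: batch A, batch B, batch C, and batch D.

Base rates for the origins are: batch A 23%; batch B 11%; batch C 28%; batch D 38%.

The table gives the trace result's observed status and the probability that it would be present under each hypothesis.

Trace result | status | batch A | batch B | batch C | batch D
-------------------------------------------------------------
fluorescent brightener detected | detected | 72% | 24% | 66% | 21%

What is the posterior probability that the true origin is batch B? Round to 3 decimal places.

By Bayes' rule, the unnormalized weight for each hypothesis is prior × likelihood:
  batch A: 0.23 × 0.72 = 0.1656
  batch B: 0.11 × 0.24 = 0.0264
  batch C: 0.28 × 0.66 = 0.1848
  batch D: 0.38 × 0.21 = 0.0798
Normalizing constant Z = 0.1656 + 0.0264 + 0.1848 + 0.0798 = 0.4566.
P(batch B | evidence) = 0.0264 / 0.4566 ≈ 0.058.

0.058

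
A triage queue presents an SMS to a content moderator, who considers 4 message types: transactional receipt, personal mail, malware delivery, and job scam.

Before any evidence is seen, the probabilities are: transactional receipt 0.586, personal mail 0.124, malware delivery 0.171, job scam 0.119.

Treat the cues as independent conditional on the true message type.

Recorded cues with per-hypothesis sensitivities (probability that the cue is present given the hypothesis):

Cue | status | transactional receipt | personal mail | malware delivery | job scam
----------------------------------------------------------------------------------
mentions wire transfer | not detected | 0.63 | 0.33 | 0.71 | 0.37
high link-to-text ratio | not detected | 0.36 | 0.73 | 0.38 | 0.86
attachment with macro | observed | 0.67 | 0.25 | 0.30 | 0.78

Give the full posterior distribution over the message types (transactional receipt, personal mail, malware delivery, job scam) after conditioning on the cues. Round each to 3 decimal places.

0.802, 0.048, 0.080, 0.071

For each hypothesis, the unnormalized posterior weight is prior × product of the cue likelihoods (using 1 − P(present | H) for each absent cue):
  transactional receipt: 0.586 × (1 − 0.63) × (1 − 0.36) × 0.67 = 0.092972
  personal mail: 0.124 × (1 − 0.33) × (1 − 0.73) × 0.25 = 0.0056079
  malware delivery: 0.171 × (1 − 0.71) × (1 − 0.38) × 0.30 = 0.0092237
  job scam: 0.119 × (1 − 0.37) × (1 − 0.86) × 0.78 = 0.0081867
The unnormalized weights sum to 0.11599.
P(transactional receipt | evidence) = 0.092972 / 0.11599 ≈ 0.802
P(personal mail | evidence) = 0.0056079 / 0.11599 ≈ 0.048
P(malware delivery | evidence) = 0.0092237 / 0.11599 ≈ 0.080
P(job scam | evidence) = 0.0081867 / 0.11599 ≈ 0.071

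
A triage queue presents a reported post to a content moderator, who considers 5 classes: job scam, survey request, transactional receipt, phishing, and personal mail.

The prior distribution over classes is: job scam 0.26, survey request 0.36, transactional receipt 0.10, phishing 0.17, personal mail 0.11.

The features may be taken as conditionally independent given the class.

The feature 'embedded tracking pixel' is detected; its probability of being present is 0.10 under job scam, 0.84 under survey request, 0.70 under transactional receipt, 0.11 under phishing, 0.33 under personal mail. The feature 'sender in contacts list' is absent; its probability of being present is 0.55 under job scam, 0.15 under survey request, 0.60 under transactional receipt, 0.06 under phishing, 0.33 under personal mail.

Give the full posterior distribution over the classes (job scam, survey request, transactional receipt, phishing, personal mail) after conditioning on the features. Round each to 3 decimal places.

0.035, 0.759, 0.083, 0.052, 0.072

By Bayes' rule with conditional independence, the unnormalized weight for each hypothesis is prior × ∏ likelihoods (using 1 − P(present | H) for each absent feature):
  job scam: 0.26 × 0.10 × (1 − 0.55) = 0.0117
  survey request: 0.36 × 0.84 × (1 − 0.15) = 0.25704
  transactional receipt: 0.10 × 0.70 × (1 − 0.60) = 0.028
  phishing: 0.17 × 0.11 × (1 − 0.06) = 0.017578
  personal mail: 0.11 × 0.33 × (1 − 0.33) = 0.024321
Marginal likelihood of the evidence = 0.33864.
P(job scam | evidence) = 0.0117 / 0.33864 ≈ 0.035
P(survey request | evidence) = 0.25704 / 0.33864 ≈ 0.759
P(transactional receipt | evidence) = 0.028 / 0.33864 ≈ 0.083
P(phishing | evidence) = 0.017578 / 0.33864 ≈ 0.052
P(personal mail | evidence) = 0.024321 / 0.33864 ≈ 0.072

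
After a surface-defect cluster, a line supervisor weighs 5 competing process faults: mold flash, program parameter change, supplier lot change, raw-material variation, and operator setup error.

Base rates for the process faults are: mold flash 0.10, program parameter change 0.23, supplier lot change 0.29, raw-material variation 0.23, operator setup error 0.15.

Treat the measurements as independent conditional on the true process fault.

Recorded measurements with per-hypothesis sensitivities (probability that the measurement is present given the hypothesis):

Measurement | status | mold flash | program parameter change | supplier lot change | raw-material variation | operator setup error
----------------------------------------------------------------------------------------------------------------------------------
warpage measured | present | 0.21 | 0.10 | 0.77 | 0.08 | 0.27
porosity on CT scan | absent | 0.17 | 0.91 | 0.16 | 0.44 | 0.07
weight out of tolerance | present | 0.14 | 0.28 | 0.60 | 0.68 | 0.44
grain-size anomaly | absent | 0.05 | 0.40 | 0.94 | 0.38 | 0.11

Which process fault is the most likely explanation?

For each hypothesis, the unnormalized posterior weight is prior × product of the measurement likelihoods (using 1 − P(present | H) for each absent measurement):
  mold flash: 0.10 × 0.21 × (1 − 0.17) × 0.14 × (1 − 0.05) = 0.0023182
  program parameter change: 0.23 × 0.10 × (1 − 0.91) × 0.28 × (1 − 0.40) = 0.00034776
  supplier lot change: 0.29 × 0.77 × (1 − 0.16) × 0.60 × (1 − 0.94) = 0.0067526
  raw-material variation: 0.23 × 0.08 × (1 − 0.44) × 0.68 × (1 − 0.38) = 0.0043442
  operator setup error: 0.15 × 0.27 × (1 − 0.07) × 0.44 × (1 − 0.11) = 0.01475
Marginal likelihood of the evidence = 0.028512.
P(mold flash | evidence) ≈ 0.0023182 / 0.028512 ≈ 0.081
P(program parameter change | evidence) ≈ 0.00034776 / 0.028512 ≈ 0.012
P(supplier lot change | evidence) ≈ 0.0067526 / 0.028512 ≈ 0.237
P(raw-material variation | evidence) ≈ 0.0043442 / 0.028512 ≈ 0.152
P(operator setup error | evidence) ≈ 0.01475 / 0.028512 ≈ 0.517
The largest is 0.517, so operator setup error is most probable.

operator setup error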